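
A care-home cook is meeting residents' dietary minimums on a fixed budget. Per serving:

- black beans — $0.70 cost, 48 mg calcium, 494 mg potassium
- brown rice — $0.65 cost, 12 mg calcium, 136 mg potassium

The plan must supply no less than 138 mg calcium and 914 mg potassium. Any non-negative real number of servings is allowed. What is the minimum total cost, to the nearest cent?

$2.01

An LP optimum is at a vertex; with two nutrient constraints at most two foods are used. Check each candidate.
black beans only: max(138/48, 914/494) = 2.875 servings → $2.01.
brown rice only: max(138/12, 914/136) = 11.5 servings → $7.47.
black beans + brown rice with both targets exact would need a negative amount; discard.
So the least-cost plan costs $2.01.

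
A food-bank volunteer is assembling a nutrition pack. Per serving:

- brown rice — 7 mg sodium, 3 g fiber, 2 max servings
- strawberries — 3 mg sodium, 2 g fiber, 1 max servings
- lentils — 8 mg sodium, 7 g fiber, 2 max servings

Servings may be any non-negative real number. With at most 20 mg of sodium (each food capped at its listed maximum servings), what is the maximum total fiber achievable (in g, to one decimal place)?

16.4 g

Fiber per mg sodium: lentils 0.875, strawberries 0.6667, brown rice 0.4286.
Take 2 servings of lentils: uses 16 mg sodium, +14.0 g fiber (running total 14.0 g).
Take 1 serving of strawberries: uses 3 mg sodium, +2.0 g fiber (running total 16.0 g).
Take 0.1429 servings of brown rice: uses 1 mg sodium, +0.4 g fiber (running total 16.4 g).
Greedy by best ratio exhausts the sodium allowance optimally: 16.4 g.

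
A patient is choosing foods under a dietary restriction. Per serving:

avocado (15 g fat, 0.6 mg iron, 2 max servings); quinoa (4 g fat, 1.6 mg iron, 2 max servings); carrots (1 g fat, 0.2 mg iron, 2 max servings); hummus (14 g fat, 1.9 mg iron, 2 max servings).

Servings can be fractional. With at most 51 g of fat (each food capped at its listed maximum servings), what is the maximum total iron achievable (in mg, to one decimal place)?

7.9 mg

Iron per g fat: quinoa 0.4, carrots 0.2, hummus 0.1357, avocado 0.04.
Take 2 servings of quinoa: uses 8 g fat, +3.2 mg iron (running total 3.2 mg).
Take 2 servings of carrots: uses 2 g fat, +0.4 mg iron (running total 3.6 mg).
Take 2 servings of hummus: uses 28 g fat, +3.8 mg iron (running total 7.4 mg).
Take 0.8667 servings of avocado: uses 13 g fat, +0.5 mg iron (running total 7.9 mg).
Filling greedily by iron-per-g fat is optimal for one linear limit, giving 7.9 mg.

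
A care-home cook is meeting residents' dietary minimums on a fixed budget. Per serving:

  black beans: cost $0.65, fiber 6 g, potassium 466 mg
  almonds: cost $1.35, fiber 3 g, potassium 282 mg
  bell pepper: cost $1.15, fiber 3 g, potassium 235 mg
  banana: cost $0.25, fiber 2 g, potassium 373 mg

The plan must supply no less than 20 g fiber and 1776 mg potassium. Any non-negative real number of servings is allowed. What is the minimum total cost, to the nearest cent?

Two binding constraints pin down two serving amounts, so the optimal mix uses at most two foods. The candidates are each food alone (scaled to the tighter of fiber/potassium) and each pair with both constraints tight.
black beans only: max(20/6, 1776/466) = 3.811 servings → $2.48.
almonds only: max(20/3, 1776/282) = 6.667 servings → $9.00.
bell pepper only: max(20/3, 1776/235) = 7.557 servings → $8.69.
banana only: max(20/2, 1776/373) = 10 servings → $2.50.
black beans + almonds with both tight: 1.061 servings and 4.544 servings → $6.82.
black beans + bell pepper with both targets exact would need a negative amount; discard.
black beans + banana with both tight: 2.992 servings and 1.023 servings → $2.20.
almonds + bell pepper with both tight: 4.454 servings and 2.213 servings → $8.56.
almonds + banana: intersection lies outside the first quadrant.
bell pepper + banana with both tight: 6.022 servings and 0.9676 servings → $7.17.
Cheapest feasible corner: $2.20.

$2.20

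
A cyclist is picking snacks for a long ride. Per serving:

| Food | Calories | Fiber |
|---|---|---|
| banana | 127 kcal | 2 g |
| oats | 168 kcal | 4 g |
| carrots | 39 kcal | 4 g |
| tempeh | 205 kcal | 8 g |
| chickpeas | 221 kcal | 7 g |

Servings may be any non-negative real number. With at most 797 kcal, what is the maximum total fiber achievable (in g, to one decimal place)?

Fiber per kcal: carrots 0.1026, tempeh 0.03902, chickpeas 0.03167, oats 0.02381, banana 0.01575.
With no serving limits, spend the whole calories allowance on carrots: 797 kcal / 39 kcal × 4 g = 81.7 g.

81.7 g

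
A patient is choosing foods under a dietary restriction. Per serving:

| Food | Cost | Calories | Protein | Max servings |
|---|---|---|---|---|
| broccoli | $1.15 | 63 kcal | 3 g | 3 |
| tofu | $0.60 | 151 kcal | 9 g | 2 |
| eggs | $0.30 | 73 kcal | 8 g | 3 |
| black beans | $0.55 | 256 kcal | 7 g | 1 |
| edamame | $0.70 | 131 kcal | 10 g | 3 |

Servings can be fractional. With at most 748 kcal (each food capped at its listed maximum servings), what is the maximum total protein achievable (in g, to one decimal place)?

62.1 g

Protein per kcal: eggs 0.1096, edamame 0.07634, tofu 0.0596, broccoli 0.04762, black beans 0.02734.
Take 3 servings of eggs: uses 219 kcal, +24.0 g protein (running total 24.0 g).
Take 3 servings of edamame: uses 393 kcal, +30.0 g protein (running total 54.0 g).
Take 0.9007 servings of tofu: uses 136 kcal, +8.1 g protein (running total 62.1 g).
Filling greedily by protein-per-kcal is optimal for one linear limit, giving 62.1 g.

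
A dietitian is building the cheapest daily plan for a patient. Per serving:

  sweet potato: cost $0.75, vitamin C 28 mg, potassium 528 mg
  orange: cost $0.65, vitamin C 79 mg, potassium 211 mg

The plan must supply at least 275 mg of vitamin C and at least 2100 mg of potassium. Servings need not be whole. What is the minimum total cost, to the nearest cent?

$3.83

With two linear requirements the optimum uses one or two foods; enumerate the corners.
sweet potato only: max(275/28, 2100/528) = 9.821 servings → $7.37.
orange only: max(275/79, 2100/211) = 9.953 servings → $6.47.
sweet potato + orange with both tight: 3.013 servings and 2.413 servings → $3.83.
Cheapest feasible corner: $3.83.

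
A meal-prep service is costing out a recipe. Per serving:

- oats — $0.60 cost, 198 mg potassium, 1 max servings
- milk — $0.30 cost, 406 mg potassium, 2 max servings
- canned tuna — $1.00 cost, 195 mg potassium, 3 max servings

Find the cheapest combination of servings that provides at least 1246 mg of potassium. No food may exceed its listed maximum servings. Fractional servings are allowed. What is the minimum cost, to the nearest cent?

Cost per mg of potassium: milk $0.0007, oats $0.0030, canned tuna $0.0051.
Take 2 servings of milk: +812.0 mg potassium for $0.60 (total $0.60, still need 434.0 mg).
Take 1 serving of oats: +198.0 mg potassium for $0.60 (total $1.20, still need 236.0 mg).
Take 1.21 servings of canned tuna: +236.0 mg potassium for $1.21 (total $2.41, still need 0.0 mg).
Greedy by cheapest-per-mg is optimal for a single linear constraint, so the minimum cost is $2.41.

$2.41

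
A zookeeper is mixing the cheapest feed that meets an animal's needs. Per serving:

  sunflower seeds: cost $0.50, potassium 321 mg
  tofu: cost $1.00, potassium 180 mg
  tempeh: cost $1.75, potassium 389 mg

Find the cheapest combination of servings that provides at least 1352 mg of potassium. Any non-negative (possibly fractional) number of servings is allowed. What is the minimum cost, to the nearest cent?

Cost per mg of potassium: sunflower seeds $0.0016, tempeh $0.0045, tofu $0.0056.
With no serving limits, use only sunflower seeds: 1352 mg / 321 mg = 4.212 servings × $0.50 = $2.11.

$2.11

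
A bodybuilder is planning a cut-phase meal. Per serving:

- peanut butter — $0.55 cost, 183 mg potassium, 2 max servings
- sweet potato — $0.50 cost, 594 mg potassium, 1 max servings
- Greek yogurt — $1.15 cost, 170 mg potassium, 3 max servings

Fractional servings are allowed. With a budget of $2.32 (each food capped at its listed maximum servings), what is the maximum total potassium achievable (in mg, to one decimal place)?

Potassium per dollar: sweet potato 1188, peanut butter 332.7, Greek yogurt 147.8.
Take 1 serving of sweet potato: spends $0.50, +594.0 mg potassium (running total 594.0 mg).
Take 2 servings of peanut butter: spends $1.10, +366.0 mg potassium (running total 960.0 mg).
Take 0.6261 servings of Greek yogurt: spends $0.72, +106.4 mg potassium (running total 1066.4 mg).
Greedy by best ratio exhausts the cost allowance optimally: 1066.4 mg.

1066.4 mg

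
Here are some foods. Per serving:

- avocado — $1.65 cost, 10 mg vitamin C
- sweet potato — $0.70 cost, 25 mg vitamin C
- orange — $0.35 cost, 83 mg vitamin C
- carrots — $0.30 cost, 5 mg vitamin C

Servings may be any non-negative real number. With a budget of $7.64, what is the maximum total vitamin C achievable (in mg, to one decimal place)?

Vitamin C per dollar: orange 237.1, sweet potato 35.71, carrots 16.67, avocado 6.061.
With no serving limits, spend the whole cost allowance on orange: $7.64 / $0.35 × 83 mg = 1811.8 mg.

1811.8 mg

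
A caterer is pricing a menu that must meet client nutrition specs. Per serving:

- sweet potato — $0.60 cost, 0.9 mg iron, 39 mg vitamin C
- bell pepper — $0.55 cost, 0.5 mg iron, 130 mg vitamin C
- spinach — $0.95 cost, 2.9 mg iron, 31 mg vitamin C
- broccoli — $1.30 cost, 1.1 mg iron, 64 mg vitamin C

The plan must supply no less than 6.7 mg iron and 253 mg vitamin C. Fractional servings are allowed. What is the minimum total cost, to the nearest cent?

Minimising a linear cost over {iron ≥ 6.7, vitamin C ≥ 253, servings ≥ 0} — the optimum is at a vertex, using one or two foods.
sweet potato only: max(6.7/0.9, 253/39) = 7.444 servings → $4.47.
bell pepper only: max(6.7/0.5, 253/130) = 13.4 servings → $7.37.
spinach only: max(6.7/2.9, 253/31) = 8.161 servings → $7.75.
broccoli only: max(6.7/1.1, 253/64) = 6.091 servings → $7.92.
sweet potato + bell pepper: the both-tight solution has a negative serving — not a feasible corner.
sweet potato + spinach with both tight: 6.174 servings and 0.3944 servings → $4.08.
sweet potato + broccoli with both targets exact would need a negative amount; discard.
bell pepper + spinach with both tight: 1.455 servings and 2.059 servings → $2.76.
bell pepper + broccoli: the both-tight solution has a negative serving — not a feasible corner.
spinach + broccoli with both tight: 0.9934 servings and 3.472 servings → $5.46.
The minimum over all feasible corners is $2.76.

$2.76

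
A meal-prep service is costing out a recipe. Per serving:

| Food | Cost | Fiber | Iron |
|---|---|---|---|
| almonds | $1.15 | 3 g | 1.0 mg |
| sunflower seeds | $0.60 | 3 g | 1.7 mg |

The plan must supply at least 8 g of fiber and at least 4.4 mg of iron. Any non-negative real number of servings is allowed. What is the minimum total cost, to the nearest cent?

Minimising a linear cost over {fiber ≥ 8, iron ≥ 4.4, servings ≥ 0} — the optimum is at a vertex, using one or two foods.
almonds only: max(8/3, 4.4/1.0) = 4.4 servings → $5.06.
sunflower seeds only: max(8/3, 4.4/1.7) = 2.667 servings → $1.60.
almonds + sunflower seeds with both tight: 0.1905 servings and 2.476 servings → $1.70.
So the least-cost plan costs $1.60.

$1.60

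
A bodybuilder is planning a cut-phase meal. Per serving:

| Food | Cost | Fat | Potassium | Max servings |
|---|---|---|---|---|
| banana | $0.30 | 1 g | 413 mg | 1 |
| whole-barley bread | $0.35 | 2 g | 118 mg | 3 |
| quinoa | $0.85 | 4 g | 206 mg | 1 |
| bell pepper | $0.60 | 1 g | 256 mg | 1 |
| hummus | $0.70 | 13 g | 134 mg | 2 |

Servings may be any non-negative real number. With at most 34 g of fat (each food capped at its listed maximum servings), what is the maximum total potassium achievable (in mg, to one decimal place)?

1455.8 mg

Potassium per g fat: banana 413, bell pepper 256, whole-barley bread 59, quinoa 51.5, hummus 10.31.
Take 1 serving of banana: uses 1 g fat, +413.0 mg potassium (running total 413.0 mg).
Take 1 serving of bell pepper: uses 1 g fat, +256.0 mg potassium (running total 669.0 mg).
Take 3 servings of whole-barley bread: uses 6 g fat, +354.0 mg potassium (running total 1023.0 mg).
Take 1 serving of quinoa: uses 4 g fat, +206.0 mg potassium (running total 1229.0 mg).
Take 1.692 servings of hummus: uses 22 g fat, +226.8 mg potassium (running total 1455.8 mg).
Greedy by best ratio exhausts the fat allowance optimally: 1455.8 mg.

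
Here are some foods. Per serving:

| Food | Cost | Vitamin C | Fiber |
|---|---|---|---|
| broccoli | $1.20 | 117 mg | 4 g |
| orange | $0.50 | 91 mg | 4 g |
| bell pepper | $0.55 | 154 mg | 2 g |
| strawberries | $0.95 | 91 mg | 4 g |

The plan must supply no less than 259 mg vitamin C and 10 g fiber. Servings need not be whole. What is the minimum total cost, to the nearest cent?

$1.34

An LP optimum is at a vertex; with two nutrient constraints at most two foods are used. Check each candidate.
broccoli only: max(259/117, 10/4) = 2.5 servings → $3.00.
orange only: max(259/91, 10/4) = 2.846 servings → $1.42.
bell pepper only: max(259/154, 10/2) = 5 servings → $2.75.
strawberries only: max(259/91, 10/4) = 2.846 servings → $2.70.
broccoli + orange with both tight: 1.212 servings and 1.288 servings → $2.10.
broccoli + bell pepper with both targets exact would need a negative amount; discard.
broccoli + strawberries with both tight: 1.212 servings and 1.288 servings → $2.68.
orange + bell pepper with both tight: 2.355 servings and 0.2903 servings → $1.34.
orange + strawberries (both tight): parallel constraints — no distinct corner.
bell pepper + strawberries with both tight: 0.2903 servings and 2.355 servings → $2.40.
Cheapest feasible corner: $1.34.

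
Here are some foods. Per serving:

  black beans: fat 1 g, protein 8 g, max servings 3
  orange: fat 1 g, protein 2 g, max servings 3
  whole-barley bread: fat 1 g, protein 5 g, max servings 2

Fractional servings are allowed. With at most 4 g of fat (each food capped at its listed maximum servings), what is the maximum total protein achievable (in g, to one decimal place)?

29.0 g

Protein per g fat: black beans 8, whole-barley bread 5, orange 2.
Take 3 servings of black beans: uses 3 g fat, +24.0 g protein (running total 24.0 g).
Take 1 serving of whole-barley bread: uses 1 g fat, +5.0 g protein (running total 29.0 g).
Greedy by best ratio exhausts the fat allowance optimally: 29.0 g.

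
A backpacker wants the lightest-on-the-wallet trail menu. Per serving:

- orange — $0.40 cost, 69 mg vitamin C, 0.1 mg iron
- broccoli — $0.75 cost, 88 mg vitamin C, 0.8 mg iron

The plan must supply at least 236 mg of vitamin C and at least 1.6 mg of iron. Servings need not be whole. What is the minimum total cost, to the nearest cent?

$1.82

An LP optimum is at a vertex; with two nutrient constraints at most two foods are used. Check each candidate.
orange only: max(236/69, 1.6/0.1) = 16 servings → $6.40.
broccoli only: max(236/88, 1.6/0.8) = 2.682 servings → $2.01.
orange + broccoli with both tight: 1.034 servings and 1.871 servings → $1.82.
The minimum over all feasible corners is $1.82.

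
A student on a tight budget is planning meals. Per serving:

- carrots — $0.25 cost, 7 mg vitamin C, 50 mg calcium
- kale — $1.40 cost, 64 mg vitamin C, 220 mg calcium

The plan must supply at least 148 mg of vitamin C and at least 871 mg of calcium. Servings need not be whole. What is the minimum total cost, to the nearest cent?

$4.59

This is a tiny linear program; its minimum lies at a vertex of the feasible set. List the vertices and price them.
carrots only: max(148/7, 871/50) = 21.14 servings → $5.29.
kale only: max(148/64, 871/220) = 3.959 servings → $5.54.
carrots + kale with both tight: 13.97 servings and 0.7849 servings → $4.59.
The minimum over all feasible corners is $4.59.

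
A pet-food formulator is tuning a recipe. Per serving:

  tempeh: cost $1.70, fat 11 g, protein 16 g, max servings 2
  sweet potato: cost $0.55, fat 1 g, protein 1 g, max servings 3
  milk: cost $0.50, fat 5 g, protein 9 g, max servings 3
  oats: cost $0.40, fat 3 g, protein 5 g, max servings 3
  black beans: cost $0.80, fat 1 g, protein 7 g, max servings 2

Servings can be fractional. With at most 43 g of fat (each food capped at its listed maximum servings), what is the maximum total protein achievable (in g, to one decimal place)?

80.7 g

Protein per g fat: black beans 7, milk 1.8, oats 1.667, tempeh 1.455, sweet potato 1.
Take 2 servings of black beans: uses 2 g fat, +14.0 g protein (running total 14.0 g).
Take 3 servings of milk: uses 15 g fat, +27.0 g protein (running total 41.0 g).
Take 3 servings of oats: uses 9 g fat, +15.0 g protein (running total 56.0 g).
Take 1.545 servings of tempeh: uses 17 g fat, +24.7 g protein (running total 80.7 g).
Greedy by best ratio exhausts the fat allowance optimally: 80.7 g.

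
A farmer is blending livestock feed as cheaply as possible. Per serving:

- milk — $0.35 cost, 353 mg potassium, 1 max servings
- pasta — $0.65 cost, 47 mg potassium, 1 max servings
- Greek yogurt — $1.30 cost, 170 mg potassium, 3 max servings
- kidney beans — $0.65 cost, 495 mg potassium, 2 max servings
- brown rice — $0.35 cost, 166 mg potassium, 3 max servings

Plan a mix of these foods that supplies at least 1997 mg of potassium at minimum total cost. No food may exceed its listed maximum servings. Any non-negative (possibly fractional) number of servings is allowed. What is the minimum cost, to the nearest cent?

Cost per mg of potassium: milk $0.0010, kidney beans $0.0013, brown rice $0.0021, Greek yogurt $0.0076, pasta $0.0138.
Take 1 serving of milk: +353.0 mg potassium for $0.35 (total $0.35, still need 1644.0 mg).
Take 2 servings of kidney beans: +990.0 mg potassium for $1.30 (total $1.65, still need 654.0 mg).
Take 3 servings of brown rice: +498.0 mg potassium for $1.05 (total $2.70, still need 156.0 mg).
Take 0.9176 servings of Greek yogurt: +156.0 mg potassium for $1.19 (total $3.89, still need 0.0 mg).
Greedy by cheapest-per-mg is optimal for a single linear constraint, so the minimum cost is $3.89.

$3.89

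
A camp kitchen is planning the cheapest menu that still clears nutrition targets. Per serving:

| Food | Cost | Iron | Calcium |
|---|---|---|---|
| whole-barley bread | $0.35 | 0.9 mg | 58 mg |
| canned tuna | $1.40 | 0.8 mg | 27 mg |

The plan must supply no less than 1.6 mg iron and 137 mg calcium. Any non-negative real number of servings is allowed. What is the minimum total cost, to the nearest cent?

$0.83

This is a tiny linear program; its minimum lies at a vertex of the feasible set. List the vertices and price them.
whole-barley bread only: max(1.6/0.9, 137/58) = 2.362 servings → $0.83.
canned tuna only: max(1.6/0.8, 137/27) = 5.074 servings → $7.10.
whole-barley bread + canned tuna: intersection lies outside the first quadrant.
The minimum over all feasible corners is $0.83.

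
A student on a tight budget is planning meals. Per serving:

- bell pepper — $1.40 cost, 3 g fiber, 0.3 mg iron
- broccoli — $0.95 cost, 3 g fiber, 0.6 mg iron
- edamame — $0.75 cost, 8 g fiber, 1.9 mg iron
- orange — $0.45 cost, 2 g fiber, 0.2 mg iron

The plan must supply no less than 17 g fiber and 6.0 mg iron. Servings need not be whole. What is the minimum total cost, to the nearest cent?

$2.37

A basic optimal solution has at most two foods positive. Try each food alone and each pair with both targets met exactly.
bell pepper only: max(17/3, 6.0/0.3) = 20 servings → $28.00.
broccoli only: max(17/3, 6.0/0.6) = 10 servings → $9.50.
edamame only: max(17/8, 6.0/1.9) = 3.158 servings → $2.37.
orange only: max(17/2, 6.0/0.2) = 30 servings → $13.50.
bell pepper + broccoli with both targets exact would need a negative amount; discard.
bell pepper + edamame with both targets exact would need a negative amount; discard.
bell pepper + orange (both tight): parallel constraints — no distinct corner.
broccoli + edamame: the both-tight solution has a negative serving — not a feasible corner.
broccoli + orange: intersection lies outside the first quadrant.
edamame + orange: the both-tight solution has a negative serving — not a feasible corner.
The minimum over all feasible corners is $2.37.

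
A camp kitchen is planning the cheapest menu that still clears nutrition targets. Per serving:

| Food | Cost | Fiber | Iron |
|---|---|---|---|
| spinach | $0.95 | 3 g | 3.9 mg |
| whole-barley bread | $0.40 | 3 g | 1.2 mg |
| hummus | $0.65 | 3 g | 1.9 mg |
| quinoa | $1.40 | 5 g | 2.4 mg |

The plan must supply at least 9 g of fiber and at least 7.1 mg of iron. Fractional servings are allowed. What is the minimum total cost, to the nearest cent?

$1.91

spinach only: max(9/3, 7.1/3.9) = 3 servings → $2.85.
whole-barley bread only: max(9/3, 7.1/1.2) = 5.917 servings → $2.37.
hummus only: max(9/3, 7.1/1.9) = 3.737 servings → $2.43.
quinoa only: max(9/5, 7.1/2.4) = 2.958 servings → $4.14.
spinach + whole-barley bread with both tight: 1.296 servings and 1.704 servings → $1.91.
spinach + hummus with both tight: 0.7 servings and 2.3 servings → $2.16.
spinach + quinoa with both tight: 1.13 servings and 1.122 servings → $2.64.
whole-barley bread + hummus: the both-tight solution has a negative serving — not a feasible corner.
whole-barley bread + quinoa with both targets exact would need a negative amount; discard.
hummus + quinoa with both targets exact would need a negative amount; discard.
So the least-cost plan costs $1.91.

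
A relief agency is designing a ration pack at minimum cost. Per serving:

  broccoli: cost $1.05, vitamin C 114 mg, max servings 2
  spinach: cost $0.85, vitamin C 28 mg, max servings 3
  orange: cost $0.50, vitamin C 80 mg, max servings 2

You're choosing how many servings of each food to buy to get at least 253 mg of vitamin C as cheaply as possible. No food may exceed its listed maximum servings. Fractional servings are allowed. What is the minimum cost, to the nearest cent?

Cost per mg of vitamin C: orange $0.0063, broccoli $0.0092, spinach $0.0304.
Take 2 servings of orange: +160.0 mg vitamin C for $1.00 (total $1.00, still need 93.0 mg).
Take 0.8158 servings of broccoli: +93.0 mg vitamin C for $0.86 (total $1.86, still need 0.0 mg).
Greedy by cheapest-per-mg is optimal for a single linear constraint, so the minimum cost is $1.86.

$1.86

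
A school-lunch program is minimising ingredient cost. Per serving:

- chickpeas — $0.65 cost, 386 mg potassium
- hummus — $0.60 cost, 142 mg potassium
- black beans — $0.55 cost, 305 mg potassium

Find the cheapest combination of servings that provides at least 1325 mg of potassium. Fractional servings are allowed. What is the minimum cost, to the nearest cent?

$2.23

Cost per mg of potassium: chickpeas $0.0017, black beans $0.0018, hummus $0.0042.
With no serving limits, use only chickpeas: 1325 mg / 386 mg = 3.433 servings × $0.65 = $2.23.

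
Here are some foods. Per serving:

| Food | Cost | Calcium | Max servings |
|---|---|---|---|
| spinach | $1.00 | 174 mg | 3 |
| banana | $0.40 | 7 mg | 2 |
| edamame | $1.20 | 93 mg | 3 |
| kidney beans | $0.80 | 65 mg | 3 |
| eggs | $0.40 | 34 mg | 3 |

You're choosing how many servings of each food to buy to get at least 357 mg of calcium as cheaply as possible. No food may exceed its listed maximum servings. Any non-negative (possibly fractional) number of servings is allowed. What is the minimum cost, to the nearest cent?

Cost per mg of calcium: spinach $0.0057, eggs $0.0118, kidney beans $0.0123, edamame $0.0129, banana $0.0571.
Take 2.052 servings of spinach: +357.0 mg calcium for $2.05 (total $2.05, still need 0.0 mg).
Filling from the cheapest source first is optimal under one linear minimum: $2.05.

$2.05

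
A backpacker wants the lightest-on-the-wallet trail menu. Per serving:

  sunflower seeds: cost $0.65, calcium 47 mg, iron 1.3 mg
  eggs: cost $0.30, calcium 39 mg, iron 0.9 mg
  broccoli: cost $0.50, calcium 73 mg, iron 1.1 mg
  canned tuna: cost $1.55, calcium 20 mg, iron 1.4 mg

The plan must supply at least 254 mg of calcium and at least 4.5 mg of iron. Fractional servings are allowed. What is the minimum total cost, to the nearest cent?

A basic optimal solution has at most two foods positive. Try each food alone and each pair with both targets met exactly.
sunflower seeds only: max(254/47, 4.5/1.3) = 5.404 servings → $3.51.
eggs only: max(254/39, 4.5/0.9) = 6.513 servings → $1.95.
broccoli only: max(254/73, 4.5/1.1) = 4.091 servings → $2.05.
canned tuna only: max(254/20, 4.5/1.4) = 12.7 servings → $19.68.
sunflower seeds + eggs with both targets exact would need a negative amount; discard.
sunflower seeds + broccoli with both tight: 1.137 servings and 2.748 servings → $2.11.
sunflower seeds + canned tuna with both targets exact would need a negative amount; discard.
eggs + broccoli with both tight: 2.154 servings and 2.329 servings → $1.81.
eggs + canned tuna: intersection lies outside the first quadrant.
broccoli + canned tuna with both tight: 3.312 servings and 0.6122 servings → $2.60.
The minimum over all feasible corners is $1.81.

$1.81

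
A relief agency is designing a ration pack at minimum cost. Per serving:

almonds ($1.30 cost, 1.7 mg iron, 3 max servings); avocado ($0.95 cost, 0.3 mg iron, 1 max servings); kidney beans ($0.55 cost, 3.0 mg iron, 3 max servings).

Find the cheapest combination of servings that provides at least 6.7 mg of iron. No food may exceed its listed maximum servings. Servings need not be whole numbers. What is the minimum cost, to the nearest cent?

Cost per mg of iron: kidney beans $0.1833, almonds $0.7647, avocado $3.1667.
Take 2.233 servings of kidney beans: +6.7 mg iron for $1.23 (total $1.23, still need 0.0 mg).
Greedy by cheapest-per-mg is optimal for a single linear constraint, so the minimum cost is $1.23.

$1.23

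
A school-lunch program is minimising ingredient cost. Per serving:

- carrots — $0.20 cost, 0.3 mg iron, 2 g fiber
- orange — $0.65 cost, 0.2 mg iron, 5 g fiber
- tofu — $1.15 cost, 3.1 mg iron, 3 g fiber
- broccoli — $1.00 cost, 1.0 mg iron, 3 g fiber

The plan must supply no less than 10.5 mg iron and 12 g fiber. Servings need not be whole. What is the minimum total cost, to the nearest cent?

carrots only: max(10.5/0.3, 12/2) = 35 servings → $7.00.
orange only: max(10.5/0.2, 12/5) = 52.5 servings → $34.12.
tofu only: max(10.5/3.1, 12/3) = 4 servings → $4.60.
broccoli only: max(10.5/1.0, 12/3) = 10.5 servings → $10.50.
carrots + orange: the both-tight solution has a negative serving — not a feasible corner.
carrots + tofu with both tight: 1.075 servings and 3.283 servings → $3.99.
carrots + broccoli: the both-tight solution has a negative serving — not a feasible corner.
orange + tofu with both tight: 0.3826 servings and 3.362 servings → $4.12.
orange + broccoli with both targets exact would need a negative amount; discard.
tofu + broccoli with both tight: 3.095 servings and 0.9048 servings → $4.46.
Cheapest feasible corner: $3.99.

$3.99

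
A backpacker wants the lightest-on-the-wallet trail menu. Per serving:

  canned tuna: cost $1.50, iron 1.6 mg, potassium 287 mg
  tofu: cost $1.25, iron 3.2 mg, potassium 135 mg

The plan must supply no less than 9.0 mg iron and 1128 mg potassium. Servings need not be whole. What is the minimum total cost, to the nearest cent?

The cheapest plan sits at a corner of the feasible region — with two constraints it uses at most two foods.
canned tuna only: max(9.0/1.6, 1128/287) = 5.625 servings → $8.44.
tofu only: max(9.0/3.2, 1128/135) = 8.356 servings → $10.44.
canned tuna + tofu with both tight: 3.409 servings and 1.108 servings → $6.50.
Cheapest feasible corner: $6.50.

$6.50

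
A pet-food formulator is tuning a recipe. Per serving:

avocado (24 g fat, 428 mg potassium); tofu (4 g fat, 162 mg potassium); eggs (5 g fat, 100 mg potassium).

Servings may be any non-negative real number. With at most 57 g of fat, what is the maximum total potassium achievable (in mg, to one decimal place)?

Potassium per g fat: tofu 40.5, eggs 20, avocado 17.83.
With no serving limits, spend the whole fat allowance on tofu: 57 g / 4 g × 162 mg = 2308.5 mg.

2308.5 mg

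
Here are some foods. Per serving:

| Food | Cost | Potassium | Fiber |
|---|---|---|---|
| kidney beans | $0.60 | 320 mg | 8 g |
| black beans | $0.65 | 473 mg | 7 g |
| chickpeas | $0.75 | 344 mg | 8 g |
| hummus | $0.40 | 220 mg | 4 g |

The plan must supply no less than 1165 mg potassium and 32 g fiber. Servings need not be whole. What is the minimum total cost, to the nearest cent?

kidney beans only: max(1165/320, 32/8) = 4 servings → $2.40.
black beans only: max(1165/473, 32/7) = 4.571 servings → $2.97.
chickpeas only: max(1165/344, 32/8) = 4 servings → $3.00.
hummus only: max(1165/220, 32/4) = 8 servings → $3.20.
kidney beans + black beans: the both-tight solution has a negative serving — not a feasible corner.
kidney beans + chickpeas: intersection lies outside the first quadrant.
kidney beans + hummus: intersection lies outside the first quadrant.
black beans + chickpeas with both targets exact would need a negative amount; discard.
black beans + hummus: the both-tight solution has a negative serving — not a feasible corner.
chickpeas + hummus with both targets exact would need a negative amount; discard.
Cheapest feasible corner: $2.40.

$2.40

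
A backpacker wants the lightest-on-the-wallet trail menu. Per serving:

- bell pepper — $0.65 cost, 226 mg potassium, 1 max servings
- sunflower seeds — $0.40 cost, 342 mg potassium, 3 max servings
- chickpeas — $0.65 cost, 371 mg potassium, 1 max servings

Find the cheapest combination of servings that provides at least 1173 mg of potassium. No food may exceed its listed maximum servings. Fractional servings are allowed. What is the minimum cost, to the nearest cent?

$1.46

Cost per mg of potassium: sunflower seeds $0.0012, chickpeas $0.0018, bell pepper $0.0029.
Take 3 servings of sunflower seeds: +1026.0 mg potassium for $1.20 (total $1.20, still need 147.0 mg).
Take 0.3962 servings of chickpeas: +147.0 mg potassium for $0.26 (total $1.46, still need 0.0 mg).
Greedy by cheapest-per-mg is optimal for a single linear constraint, so the minimum cost is $1.46.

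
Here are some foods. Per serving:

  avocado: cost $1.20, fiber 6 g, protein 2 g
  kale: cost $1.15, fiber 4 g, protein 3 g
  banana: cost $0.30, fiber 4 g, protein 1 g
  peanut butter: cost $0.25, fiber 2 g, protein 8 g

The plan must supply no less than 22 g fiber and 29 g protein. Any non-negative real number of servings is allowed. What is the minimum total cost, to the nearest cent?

$1.96

Two binding constraints pin down two serving amounts, so the optimal mix uses at most two foods. The candidates are each food alone (scaled to the tighter of fiber/protein) and each pair with both constraints tight.
avocado only: max(22/6, 29/2) = 14.5 servings → $17.40.
kale only: max(22/4, 29/3) = 9.667 servings → $11.12.
banana only: max(22/4, 29/1) = 29 servings → $8.70.
peanut butter only: max(22/2, 29/8) = 11 servings → $2.75.
avocado + kale: the both-tight solution has a negative serving — not a feasible corner.
avocado + banana with both targets exact would need a negative amount; discard.
avocado + peanut butter with both tight: 2.682 servings and 2.955 servings → $3.96.
kale + banana with both targets exact would need a negative amount; discard.
kale + peanut butter with both tight: 4.538 servings and 1.923 servings → $5.70.
banana + peanut butter with both tight: 3.933 servings and 3.133 servings → $1.96.
So the least-cost plan costs $1.96.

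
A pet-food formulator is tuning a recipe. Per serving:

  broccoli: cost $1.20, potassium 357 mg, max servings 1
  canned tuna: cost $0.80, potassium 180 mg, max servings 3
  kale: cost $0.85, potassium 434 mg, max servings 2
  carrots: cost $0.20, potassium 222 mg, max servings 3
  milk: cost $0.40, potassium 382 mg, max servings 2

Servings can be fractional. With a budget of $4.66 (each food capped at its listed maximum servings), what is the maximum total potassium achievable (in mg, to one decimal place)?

Potassium per dollar: carrots 1110, milk 955, kale 510.6, broccoli 297.5, canned tuna 225.
Take 3 servings of carrots: spends $0.60, +666.0 mg potassium (running total 666.0 mg).
Take 2 servings of milk: spends $0.80, +764.0 mg potassium (running total 1430.0 mg).
Take 2 servings of kale: spends $1.70, +868.0 mg potassium (running total 2298.0 mg).
Take 1 serving of broccoli: spends $1.20, +357.0 mg potassium (running total 2655.0 mg).
Take 0.45 servings of canned tuna: spends $0.36, +81.0 mg potassium (running total 2736.0 mg).
Filling greedily by potassium-per-dollar is optimal for one linear limit, giving 2736.0 mg.

2736.0 mg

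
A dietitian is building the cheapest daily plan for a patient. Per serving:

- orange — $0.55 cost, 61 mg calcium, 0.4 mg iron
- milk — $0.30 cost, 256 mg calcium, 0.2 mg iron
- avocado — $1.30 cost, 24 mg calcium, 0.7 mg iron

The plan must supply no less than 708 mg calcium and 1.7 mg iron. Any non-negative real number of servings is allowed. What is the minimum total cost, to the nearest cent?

$2.39

Two binding constraints pin down two serving amounts, so the optimal mix uses at most two foods. The candidates are each food alone (scaled to the tighter of calcium/iron) and each pair with both constraints tight.
orange only: max(708/61, 1.7/0.4) = 11.61 servings → $6.38.
milk only: max(708/256, 1.7/0.2) = 8.5 servings → $2.55.
avocado only: max(708/24, 1.7/0.7) = 29.5 servings → $38.35.
orange + milk with both tight: 3.255 servings and 1.99 servings → $2.39.
orange + avocado: intersection lies outside the first quadrant.
milk + avocado with both tight: 2.608 servings and 1.683 servings → $2.97.
So the least-cost plan costs $2.39.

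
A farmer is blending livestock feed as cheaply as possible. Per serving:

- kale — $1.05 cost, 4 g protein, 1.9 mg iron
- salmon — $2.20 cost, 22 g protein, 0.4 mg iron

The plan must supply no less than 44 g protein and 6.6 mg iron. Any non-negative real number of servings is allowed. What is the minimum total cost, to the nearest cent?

$6.46

Compare the cost at each extreme point of the feasible region.
kale only: max(44/4, 6.6/1.9) = 11 servings → $11.55.
salmon only: max(44/22, 6.6/0.4) = 16.5 servings → $36.30.
kale + salmon with both tight: 3.174 servings and 1.423 servings → $6.46.
The minimum over all feasible corners is $6.46.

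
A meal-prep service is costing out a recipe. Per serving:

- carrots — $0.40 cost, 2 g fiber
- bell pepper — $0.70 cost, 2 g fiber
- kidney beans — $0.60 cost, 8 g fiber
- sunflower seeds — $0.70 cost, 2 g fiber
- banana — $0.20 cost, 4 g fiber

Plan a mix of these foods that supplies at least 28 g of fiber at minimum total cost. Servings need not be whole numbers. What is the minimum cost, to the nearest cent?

$1.40

Cost per g of fiber: banana $0.0500, kidney beans $0.0750, carrots $0.2000, bell pepper $0.3500, sunflower seeds $0.3500.
With no serving limits, use only banana: 28 g / 4 g = 7 servings × $0.20 = $1.40.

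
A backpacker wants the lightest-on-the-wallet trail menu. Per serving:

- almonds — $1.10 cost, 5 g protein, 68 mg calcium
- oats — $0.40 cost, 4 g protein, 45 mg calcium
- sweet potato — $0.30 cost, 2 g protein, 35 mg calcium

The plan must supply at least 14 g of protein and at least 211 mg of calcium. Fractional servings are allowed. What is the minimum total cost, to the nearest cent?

almonds only: max(14/5, 211/68) = 3.103 servings → $3.41.
oats only: max(14/4, 211/45) = 4.689 servings → $1.88.
sweet potato only: max(14/2, 211/35) = 7 servings → $2.10.
almonds + oats: intersection lies outside the first quadrant.
almonds + sweet potato with both tight: 1.744 servings and 2.641 servings → $2.71.
oats + sweet potato with both tight: 1.36 servings and 4.28 servings → $1.83.
The minimum over all feasible corners is $1.83.

$1.83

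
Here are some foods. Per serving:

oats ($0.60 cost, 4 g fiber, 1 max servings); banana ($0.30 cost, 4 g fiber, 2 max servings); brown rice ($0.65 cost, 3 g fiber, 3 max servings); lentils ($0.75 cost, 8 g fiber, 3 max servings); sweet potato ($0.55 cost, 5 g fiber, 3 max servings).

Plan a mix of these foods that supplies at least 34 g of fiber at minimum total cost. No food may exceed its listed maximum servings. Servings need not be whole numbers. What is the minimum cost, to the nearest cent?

$3.07

Cost per g of fiber: banana $0.0750, lentils $0.0938, sweet potato $0.1100, oats $0.1500, brown rice $0.2167.
Take 2 servings of banana: +8.0 g fiber for $0.60 (total $0.60, still need 26.0 g).
Take 3 servings of lentils: +24.0 g fiber for $2.25 (total $2.85, still need 2.0 g).
Take 0.4 servings of sweet potato: +2.0 g fiber for $0.22 (total $3.07, still need 0.0 g).
Filling from the cheapest source first is optimal under one linear minimum: $3.07.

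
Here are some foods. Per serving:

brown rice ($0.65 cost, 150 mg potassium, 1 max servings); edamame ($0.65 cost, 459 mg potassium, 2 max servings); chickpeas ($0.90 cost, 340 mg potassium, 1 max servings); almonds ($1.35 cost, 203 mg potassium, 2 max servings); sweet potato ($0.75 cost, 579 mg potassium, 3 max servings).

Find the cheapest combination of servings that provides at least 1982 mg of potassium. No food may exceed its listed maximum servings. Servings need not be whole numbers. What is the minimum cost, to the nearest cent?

Cost per mg of potassium: sweet potato $0.0013, edamame $0.0014, chickpeas $0.0026, brown rice $0.0043, almonds $0.0067.
Take 3 servings of sweet potato: +1737.0 mg potassium for $2.25 (total $2.25, still need 245.0 mg).
Take 0.5338 servings of edamame: +245.0 mg potassium for $0.35 (total $2.60, still need 0.0 mg).
Filling from the cheapest source first is optimal under one linear minimum: $2.60.

$2.60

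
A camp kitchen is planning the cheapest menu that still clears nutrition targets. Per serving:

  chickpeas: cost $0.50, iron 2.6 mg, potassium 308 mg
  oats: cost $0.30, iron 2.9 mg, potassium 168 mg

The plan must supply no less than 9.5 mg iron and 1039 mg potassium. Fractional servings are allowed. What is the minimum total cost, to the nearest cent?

With two linear requirements the optimum uses one or two foods; enumerate the corners.
chickpeas only: max(9.5/2.6, 1039/308) = 3.654 servings → $1.83.
oats only: max(9.5/2.9, 1039/168) = 6.185 servings → $1.86.
chickpeas + oats with both tight: 3.105 servings and 0.4921 servings → $1.70.
The minimum over all feasible corners is $1.70.

$1.70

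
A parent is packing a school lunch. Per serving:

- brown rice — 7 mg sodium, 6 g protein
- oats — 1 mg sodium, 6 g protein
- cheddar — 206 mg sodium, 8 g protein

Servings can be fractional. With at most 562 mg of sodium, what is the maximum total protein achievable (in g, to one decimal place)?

3372.0 g

Protein per mg sodium: oats 6, brown rice 0.8571, cheddar 0.03883.
With no serving limits, spend the whole sodium allowance on oats: 562 mg / 1 mg × 6 g = 3372.0 g.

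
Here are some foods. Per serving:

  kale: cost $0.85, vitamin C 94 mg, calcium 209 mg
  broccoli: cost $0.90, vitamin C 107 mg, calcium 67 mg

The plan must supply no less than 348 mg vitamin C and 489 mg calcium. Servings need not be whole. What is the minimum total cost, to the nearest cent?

$3.03

Two binding constraints pin down two serving amounts, so the optimal mix uses at most two foods. The candidates are each food alone (scaled to the tighter of vitamin C/calcium) and each pair with both constraints tight.
kale only: max(348/94, 489/209) = 3.702 servings → $3.15.
broccoli only: max(348/107, 489/67) = 7.299 servings → $6.57.
kale + broccoli with both tight: 1.806 servings and 1.666 servings → $3.03.
The minimum over all feasible corners is $3.03.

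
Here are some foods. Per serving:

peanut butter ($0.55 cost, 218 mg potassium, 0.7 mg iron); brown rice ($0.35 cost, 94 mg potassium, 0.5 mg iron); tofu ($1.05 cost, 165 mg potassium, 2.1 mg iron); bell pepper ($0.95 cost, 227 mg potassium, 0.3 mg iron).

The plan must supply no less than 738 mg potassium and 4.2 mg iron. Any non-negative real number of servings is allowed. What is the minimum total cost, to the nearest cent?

With two linear requirements the optimum uses one or two foods; enumerate the corners.
peanut butter only: max(738/218, 4.2/0.7) = 6 servings → $3.30.
brown rice only: max(738/94, 4.2/0.5) = 8.4 servings → $2.94.
tofu only: max(738/165, 4.2/2.1) = 4.473 servings → $4.70.
bell pepper only: max(738/227, 4.2/0.3) = 14 servings → $13.30.
peanut butter + brown rice with both targets exact would need a negative amount; discard.
peanut butter + tofu with both tight: 2.503 servings and 1.166 servings → $2.60.
peanut butter + bell pepper: intersection lies outside the first quadrant.
brown rice + tofu with both tight: 7.457 servings and 0.2245 servings → $2.85.
brown rice + bell pepper: the both-tight solution has a negative serving — not a feasible corner.
tofu + bell pepper with both tight: 1.713 servings and 2.006 servings → $3.70.
So the least-cost plan costs $2.60.

$2.60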